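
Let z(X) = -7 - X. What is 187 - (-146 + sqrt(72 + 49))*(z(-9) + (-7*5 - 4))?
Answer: -4808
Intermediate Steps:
187 - (-146 + sqrt(72 + 49))*(z(-9) + (-7*5 - 4)) = 187 - (-146 + sqrt(72 + 49))*((-7 - 1*(-9)) + (-7*5 - 4)) = 187 - (-146 + sqrt(121))*((-7 + 9) + (-35 - 4)) = 187 - (-146 + 11)*(2 - 39) = 187 - (-135)*(-37) = 187 - 1*4995 = 187 - 4995 = -4808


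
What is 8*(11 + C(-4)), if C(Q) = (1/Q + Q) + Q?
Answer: 22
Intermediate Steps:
C(Q) = 1/Q + 2*Q (C(Q) = (Q + 1/Q) + Q = 1/Q + 2*Q)
8*(11 + C(-4)) = 8*(11 + (1/(-4) + 2*(-4))) = 8*(11 + (-¼ - 8)) = 8*(11 - 33/4) = 8*(11/4) = 22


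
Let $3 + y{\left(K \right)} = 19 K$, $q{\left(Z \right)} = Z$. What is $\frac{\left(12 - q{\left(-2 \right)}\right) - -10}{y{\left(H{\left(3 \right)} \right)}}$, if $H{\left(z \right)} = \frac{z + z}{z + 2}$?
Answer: $\frac{40}{33} \approx 1.2121$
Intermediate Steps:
$H{\left(z \right)} = \frac{2 z}{2 + z}$
$y{\left(K \right)} = -3 + 19 K$
$\frac{\left(12 - q{\left(-2 \right)}\right) - -10}{y{\left(H{\left(3 \right)} \right)}} = \frac{\left(12 - -2\right) - -10}{-3 + 19 \cdot 2 \cdot 3 \frac{1}{2 + 3}} = \frac{\left(12 + 2\right) + 10}{-3 + 19 \cdot 2 \cdot 3 \cdot \frac{1}{5}} = \frac{14 + 10}{-3 + 19 \cdot 2 \cdot 3 \cdot \frac{1}{5}} = \frac{24}{-3 + 19 \cdot \frac{6}{5}} = \frac{24}{-3 + \frac{114}{5}} = \frac{24}{\frac{99}{5}} = 24 \cdot \frac{5}{99} = \frac{40}{33}$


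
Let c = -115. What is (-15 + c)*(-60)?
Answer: 7800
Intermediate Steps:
(-15 + c)*(-60) = (-15 - 115)*(-60) = -130*(-60) = 7800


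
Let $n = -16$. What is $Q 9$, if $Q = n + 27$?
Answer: $99$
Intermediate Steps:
$Q = 11$ ($Q = -16 + 27 = 11$)
$Q 9 = 11 \cdot 9 = 99$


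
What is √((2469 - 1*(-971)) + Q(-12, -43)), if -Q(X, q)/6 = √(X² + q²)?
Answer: √(3440 - 6*√1993) ≈ 56.322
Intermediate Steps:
Q(X, q) = -6*√(X² + q²)
√((2469 - 1*(-971)) + Q(-12, -43)) = √((2469 - 1*(-971)) - 6*√((-12)² + (-43)²)) = √((2469 + 971) - 6*√(144 + 1849)) = √(3440 - 6*√1993)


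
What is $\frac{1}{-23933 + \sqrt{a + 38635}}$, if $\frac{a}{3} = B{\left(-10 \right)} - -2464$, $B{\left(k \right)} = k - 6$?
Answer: $- \frac{23933}{572742510} - \frac{\sqrt{45979}}{572742510} \approx -4.2161 \cdot 10^{-5}$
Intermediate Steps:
$B{\left(k \right)} = -6 + k$ ($B{\left(k \right)} = k - 6 = -6 + k$)
$a = 7344$ ($a = 3 \left(\left(-6 - 10\right) - -2464\right) = 3 \left(-16 + 2464\right) = 3 \cdot 2448 = 7344$)
$\frac{1}{-23933 + \sqrt{a + 38635}} = \frac{1}{-23933 + \sqrt{7344 + 38635}} = \frac{1}{-23933 + \sqrt{45979}}$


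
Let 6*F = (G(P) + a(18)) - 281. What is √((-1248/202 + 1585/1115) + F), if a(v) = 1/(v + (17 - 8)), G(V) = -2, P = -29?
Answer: I*√2133283850785/202707 ≈ 7.2054*I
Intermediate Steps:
a(v) = 1/(9 + v) (a(v) = 1/(v + 9) = 1/(9 + v))
F = -3820/81 (F = ((-2 + 1/(9 + 18)) - 281)/6 = ((-2 + 1/27) - 281)/6 = (-53/27 - 281)/6 = (⅙)*(-7640/27) = -3820/81 ≈ -47.161)
√((-1248/202 + 1585/1115) + F) = √((-1248/202 + 1585/1115) - 3820/81) = √((-1248*1/202 + 1585*(1/1115)) - 3820/81) = √((-624/101 + 317/223) - 3820/81) = √(-107135/22523 - 3820/81) = √(-94715795/1824363) = I*√2133283850785/202707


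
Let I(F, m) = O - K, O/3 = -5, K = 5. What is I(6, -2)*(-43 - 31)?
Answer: 1480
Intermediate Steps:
O = -15 (O = 3*(-5) = -15)
I(F, m) = -20 (I(F, m) = -15 - 1*5 = -15 - 5 = -20)
I(6, -2)*(-43 - 31) = -20*(-43 - 31) = -20*(-74) = 1480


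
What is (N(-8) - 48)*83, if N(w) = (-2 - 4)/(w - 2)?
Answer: -19671/5 ≈ -3934.2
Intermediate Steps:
N(w) = -6/(-2 + w)
(N(-8) - 48)*83 = (-6/(-2 - 8) - 48)*83 = (-6/(-10) - 48)*83 = (-6*(-⅒) - 48)*83 = (⅗ - 48)*83 = -237/5*83 = -19671/5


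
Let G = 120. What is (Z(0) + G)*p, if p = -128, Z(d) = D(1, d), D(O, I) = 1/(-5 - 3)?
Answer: -15344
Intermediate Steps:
D(O, I) = -⅛ (D(O, I) = 1/(-8) = -⅛)
Z(d) = -⅛
(Z(0) + G)*p = (-⅛ + 120)*(-128) = (959/8)*(-128) = -15344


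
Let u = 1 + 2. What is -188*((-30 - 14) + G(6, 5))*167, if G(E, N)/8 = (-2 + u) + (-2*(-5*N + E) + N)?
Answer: -9669968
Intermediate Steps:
u = 3
G(E, N) = 8 - 16*E + 88*N (G(E, N) = 8*((-2 + 3) + (-2*(-5*N + E) + N)) = 8*(1 + (-2*(E - 5*N) + N)) = 8*(1 + ((-2*E + 10*N) + N)) = 8*(1 + (-2*E + 11*N)) = 8*(1 - 2*E + 11*N) = 8 - 16*E + 88*N)
-188*((-30 - 14) + G(6, 5))*167 = -188*((-30 - 14) + (8 - 16*6 + 88*5))*167 = -188*(-44 + (8 - 96 + 440))*167 = -188*(-44 + 352)*167 = -188*308*167 = -57904*167 = -9669968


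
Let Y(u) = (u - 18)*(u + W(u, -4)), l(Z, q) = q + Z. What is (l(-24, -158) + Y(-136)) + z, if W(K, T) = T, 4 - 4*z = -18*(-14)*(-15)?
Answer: 22324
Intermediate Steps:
z = 946 (z = 1 - (-18*(-14))*(-15)/4 = 1 - 63*(-15) = 1 - ¼*(-3780) = 1 + 945 = 946)
l(Z, q) = Z + q
Y(u) = (-18 + u)*(-4 + u) (Y(u) = (u - 18)*(u - 4) = (-18 + u)*(-4 + u))
(l(-24, -158) + Y(-136)) + z = ((-24 - 158) + (72 + (-136)² - 22*(-136))) + 946 = (-182 + (72 + 18496 + 2992)) + 946 = (-182 + 21560) + 946 = 21378 + 946 = 22324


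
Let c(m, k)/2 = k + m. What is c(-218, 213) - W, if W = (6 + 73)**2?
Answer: -6251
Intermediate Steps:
c(m, k) = 2*k + 2*m (c(m, k) = 2*(k + m) = 2*k + 2*m)
W = 6241 (W = 79**2 = 6241)
c(-218, 213) - W = (2*213 + 2*(-218)) - 1*6241 = (426 - 436) - 6241 = -10 - 6241 = -6251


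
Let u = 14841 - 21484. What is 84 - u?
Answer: 6727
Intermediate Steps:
u = -6643
84 - u = 84 - 1*(-6643) = 84 + 6643 = 6727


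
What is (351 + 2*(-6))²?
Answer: 114921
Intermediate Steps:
(351 + 2*(-6))² = (351 - 12)² = 339² = 114921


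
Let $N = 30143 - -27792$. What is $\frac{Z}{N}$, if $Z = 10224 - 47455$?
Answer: $- \frac{37231}{57935} \approx -0.64263$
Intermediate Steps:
$Z = -37231$
$N = 57935$ ($N = 30143 + 27792 = 57935$)
$\frac{Z}{N} = - \frac{37231}{57935}$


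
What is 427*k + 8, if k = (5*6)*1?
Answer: 12818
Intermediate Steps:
k = 30 (k = 30*1 = 30)
427*k + 8 = 427*30 + 8 = 12810 + 8 = 12818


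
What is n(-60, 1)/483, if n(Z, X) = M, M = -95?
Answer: -95/483 ≈ -0.19669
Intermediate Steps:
n(Z, X) = -95
n(-60, 1)/483 = -95/483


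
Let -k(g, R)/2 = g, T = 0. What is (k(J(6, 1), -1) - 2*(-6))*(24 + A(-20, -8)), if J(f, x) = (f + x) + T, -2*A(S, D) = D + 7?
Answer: -49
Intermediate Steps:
A(S, D) = -7/2 - D/2 (A(S, D) = -(D + 7)/2 = -(7 + D)/2 = -7/2 - D/2)
J(f, x) = f + x (J(f, x) = (f + x) + 0 = f + x)
k(g, R) = -2*g
(k(J(6, 1), -1) - 2*(-6))*(24 + A(-20, -8)) = (-2*(6 + 1) - 2*(-6))*(24 + (-7/2 - ½*(-8))) = (-2*7 + 12)*(24 + (-7/2 + 4)) = (-14 + 12)*(24 + ½) = -2*49/2 = -49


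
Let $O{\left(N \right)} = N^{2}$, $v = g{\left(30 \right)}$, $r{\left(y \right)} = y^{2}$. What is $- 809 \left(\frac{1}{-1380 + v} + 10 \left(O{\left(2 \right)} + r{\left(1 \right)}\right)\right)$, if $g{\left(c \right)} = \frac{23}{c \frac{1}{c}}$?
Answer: $- \frac{54889841}{1357} \approx -40449.0$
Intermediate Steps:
$g{\left(c \right)} = 23$ ($g{\left(c \right)} = \frac{23}{1} = 23 \cdot 1 = 23$)
$v = 23$
$- 809 \left(\frac{1}{-1380 + v} + 10 \left(O{\left(2 \right)} + r{\left(1 \right)}\right)\right) = - 809 \left(\frac{1}{-1380 + 23} + 10 \left(2^{2} + 1^{2}\right)\right) = - 809 \left(\frac{1}{-1357} + 10 \left(4 + 1\right)\right) = - 809 \left(- \frac{1}{1357} + 10 \cdot 5\right) = - 809 \left(- \frac{1}{1357} + 50\right) = \left(-809\right) \frac{67849}{1357} = - \frac{54889841}{1357}$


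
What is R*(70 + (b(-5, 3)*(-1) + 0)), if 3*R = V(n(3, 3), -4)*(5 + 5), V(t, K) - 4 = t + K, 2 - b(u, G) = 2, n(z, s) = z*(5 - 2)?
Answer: 2100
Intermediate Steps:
n(z, s) = 3*z (n(z, s) = z*3 = 3*z)
b(u, G) = 0 (b(u, G) = 2 - 1*2 = 2 - 2 = 0)
V(t, K) = 4 + K + t (V(t, K) = 4 + (t + K) = 4 + (K + t) = 4 + K + t)
R = 30 (R = ((4 - 4 + 3*3)*(5 + 5))/3 = ((4 - 4 + 9)*10)/3 = (9*10)/3 = (⅓)*90 = 30)
R*(70 + (b(-5, 3)*(-1) + 0)) = 30*(70 + (0*(-1) + 0)) = 30*(70 + (0 + 0)) = 30*(70 + 0) = 30*70 = 2100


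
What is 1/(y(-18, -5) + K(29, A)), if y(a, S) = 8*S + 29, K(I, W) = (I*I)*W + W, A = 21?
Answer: 1/17671 ≈ 5.6590e-5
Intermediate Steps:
K(I, W) = W + W*I² (K(I, W) = I²*W + W = W*I² + W = W + W*I²)
y(a, S) = 29 + 8*S
1/(y(-18, -5) + K(29, A)) = 1/((29 + 8*(-5)) + 21*(1 + 29²)) = 1/((29 - 40) + 21*(1 + 841)) = 1/(-11 + 21*842) = 1/(-11 + 17682) = 1/17671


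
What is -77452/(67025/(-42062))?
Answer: 3257786024/67025 ≈ 48606.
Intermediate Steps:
-77452/(67025/(-42062)) = -77452/(67025*(-1/42062)) = -77452/(-67025/42062) = -77452*(-42062/67025) = 3257786024/67025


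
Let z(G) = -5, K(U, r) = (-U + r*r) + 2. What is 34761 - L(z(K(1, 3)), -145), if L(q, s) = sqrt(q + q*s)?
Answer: 34761 - 12*sqrt(5) ≈ 34734.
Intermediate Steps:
K(U, r) = 2 + r**2 - U (K(U, r) = (-U + r**2) + 2 = (r**2 - U) + 2 = 2 + r**2 - U)
34761 - L(z(K(1, 3)), -145) = 34761 - sqrt(-5*(1 - 145)) = 34761 - sqrt(-5*(-144)) = 34761 - sqrt(720) = 34761 - 12*sqrt(5)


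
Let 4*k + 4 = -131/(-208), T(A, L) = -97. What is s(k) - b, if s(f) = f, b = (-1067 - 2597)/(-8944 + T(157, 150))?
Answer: -9386189/7522112 ≈ -1.2478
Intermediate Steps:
k = -701/832 (k = -1 + (-131/(-208))/4 = -1 + (-131*(-1/208))/4 = -1 + (1/4)*(131/208) = -1 + 131/832 = -701/832 ≈ -0.84255)
b = 3664/9041 (b = (-1067 - 2597)/(-8944 - 97) = -3664/(-9041) = -3664*(-1/9041) = 3664/9041 ≈ 0.40526)
s(k) - b = -701/832 - 1*3664/9041 = -701/832 - 3664/9041 = -9386189/7522112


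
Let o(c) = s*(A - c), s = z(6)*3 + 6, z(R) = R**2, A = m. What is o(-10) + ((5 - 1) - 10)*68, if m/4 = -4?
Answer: -1092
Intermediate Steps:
m = -16 (m = 4*(-4) = -16)
A = -16
s = 114 (s = 6**2*3 + 6 = 36*3 + 6 = 108 + 6 = 114)
o(c) = -1824 - 114*c (o(c) = 114*(-16 - c) = -1824 - 114*c)
o(-10) + ((5 - 1) - 10)*68 = (-1824 - 114*(-10)) + ((5 - 1) - 10)*68 = (-1824 + 1140) + (4 - 10)*68 = -684 - 6*68 = -684 - 408 = -1092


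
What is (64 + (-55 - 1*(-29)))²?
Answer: 1444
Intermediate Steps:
(64 + (-55 - 1*(-29)))² = (64 + (-55 + 29))² = (64 - 26)² = 38² = 1444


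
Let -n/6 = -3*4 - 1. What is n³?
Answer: 474552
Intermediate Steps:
n = 78 (n = -6*(-3*4 - 1) = -6*(-12 - 1) = -6*(-13) = 78)
n³ = 78³ = 474552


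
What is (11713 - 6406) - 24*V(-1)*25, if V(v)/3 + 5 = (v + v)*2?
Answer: 21507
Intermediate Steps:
V(v) = -15 + 12*v (V(v) = -15 + 3*((v + v)*2) = -15 + 3*((2*v)*2) = -15 + 3*(4*v) = -15 + 12*v)
(11713 - 6406) - 24*V(-1)*25 = (11713 - 6406) - 24*(-15 + 12*(-1))*25 = 5307 - 24*(-15 - 12)*25 = 5307 - 24*(-27)*25 = 5307 + 648*25 = 5307 + 16200 = 21507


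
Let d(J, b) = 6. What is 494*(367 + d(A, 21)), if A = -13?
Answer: 184262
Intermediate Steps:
494*(367 + d(A, 21)) = 494*(367 + 6) = 494*373 = 184262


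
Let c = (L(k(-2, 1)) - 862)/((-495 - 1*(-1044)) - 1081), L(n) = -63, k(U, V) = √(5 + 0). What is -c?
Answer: -925/532 ≈ -1.7387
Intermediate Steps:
k(U, V) = √5
c = 925/532 (c = (-63 - 862)/((-495 - 1*(-1044)) - 1081) = -925/((-495 + 1044) - 1081) = -925/(549 - 1081) = -925/(-532) = -925*(-1/532) = 925/532 ≈ 1.7387)
-c = -1*925/532 = -925/532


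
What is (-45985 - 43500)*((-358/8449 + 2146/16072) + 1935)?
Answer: -1679572935500295/9699452 ≈ -1.7316e+8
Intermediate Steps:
(-45985 - 43500)*((-358/8449 + 2146/16072) + 1935) = -89485*((-358*1/8449 + 2146*(1/16072)) + 1935) = -89485*((-358/8449 + 1073/8036) + 1935) = -89485*(884127/9699452 + 1935) = -89485*18769323747/9699452 = -1679572935500295/9699452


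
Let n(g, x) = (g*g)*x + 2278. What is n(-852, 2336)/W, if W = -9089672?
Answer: -847857011/4544836 ≈ -186.55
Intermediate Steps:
n(g, x) = 2278 + x*g² (n(g, x) = g²*x + 2278 = x*g² + 2278 = 2278 + x*g²)
n(-852, 2336)/W = (2278 + 2336*(-852)²)/(-9089672) = (2278 + 2336*725904)*(-1/9089672) = (2278 + 1695711744)*(-1/9089672) = 1695714022*(-1/9089672) = -847857011/4544836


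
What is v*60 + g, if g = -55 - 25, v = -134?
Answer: -8120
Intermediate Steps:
g = -80
v*60 + g = -134*60 - 80 = -8040 - 80 = -8120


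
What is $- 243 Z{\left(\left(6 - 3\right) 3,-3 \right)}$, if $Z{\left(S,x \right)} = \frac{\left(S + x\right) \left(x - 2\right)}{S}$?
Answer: $810$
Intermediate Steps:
$Z{\left(S,x \right)} = \frac{\left(-2 + x\right) \left(S + x\right)}{S}$ ($Z{\left(S,x \right)} = \frac{\left(S + x\right) \left(-2 + x\right)}{S} = \frac{\left(-2 + x\right) \left(S + x\right)}{S}$)
$- 243 Z{\left(\left(6 - 3\right) 3,-3 \right)} = - 243 \frac{\left(-3\right)^{2} - -6 + \left(6 - 3\right) 3 \left(-2 - 3\right)}{\left(6 - 3\right) 3} = - 243 \frac{9 + 6 + 3 \cdot 3 \left(-5\right)}{3 \cdot 3} = - 243 \frac{9 + 6 + 9 \left(-5\right)}{9} = - 243 \frac{9 + 6 - 45}{9} = - 243 \cdot \frac{1}{9} \left(-30\right) = \left(-243\right) \left(- \frac{10}{3}\right) = 810$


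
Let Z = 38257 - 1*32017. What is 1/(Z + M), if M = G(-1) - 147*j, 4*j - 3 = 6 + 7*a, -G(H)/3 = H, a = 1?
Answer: 1/5655 ≈ 0.00017683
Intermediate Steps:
G(H) = -3*H
Z = 6240 (Z = 38257 - 32017 = 6240)
j = 4 (j = 3/4 + (6 + 7*1)/4 = 3/4 + (6 + 7)/4 = 3/4 + (1/4)*13 = 3/4 + 13/4 = 4)
M = -585 (M = -3*(-1) - 147*4 = 3 - 588 = -585)
1/(Z + M) = 1/(6240 - 585) = 1/5655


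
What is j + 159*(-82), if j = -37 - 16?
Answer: -13091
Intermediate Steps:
j = -53
j + 159*(-82) = -53 + 159*(-82) = -53 - 13038 = -13091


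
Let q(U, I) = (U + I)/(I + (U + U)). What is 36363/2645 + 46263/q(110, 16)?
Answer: 29899453/345 ≈ 86665.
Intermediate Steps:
q(U, I) = (I + U)/(I + 2*U)
36363/2645 + 46263/q(110, 16) = 36363/2645 + 46263/(((16 + 110)/(16 + 2*110))) = 36363*(1/2645) + 46263/((126/(16 + 220))) = 1581/115 + 46263/((126/236)) = 1581/115 + 46263/(((1/236)*126)) = 1581/115 + 46263/(63/118) = 1581/115 + 46263*(118/63) = 1581/115 + 259954/3 = 29899453/345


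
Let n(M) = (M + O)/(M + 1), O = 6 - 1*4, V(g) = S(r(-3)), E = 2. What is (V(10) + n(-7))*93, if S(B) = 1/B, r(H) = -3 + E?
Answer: -31/2 ≈ -15.500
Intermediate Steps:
r(H) = -1 (r(H) = -3 + 2 = -1)
V(g) = -1 (V(g) = 1/(-1) = -1)
O = 2 (O = 6 - 4 = 2)
n(M) = (2 + M)/(1 + M) (n(M) = (M + 2)/(M + 1) = (2 + M)/(1 + M))
(V(10) + n(-7))*93 = (-1 + (2 - 7)/(1 - 7))*93 = (-1 - 5/(-6))*93 = (-1 - 1/6*(-5))*93 = (-1 + 5/6)*93 = -1/6*93 = -31/2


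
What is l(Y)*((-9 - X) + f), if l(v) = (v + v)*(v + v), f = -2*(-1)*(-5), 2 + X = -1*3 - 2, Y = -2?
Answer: -192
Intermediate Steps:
X = -7 (X = -2 + (-1*3 - 2) = -2 + (-3 - 2) = -2 - 5 = -7)
f = -10 (f = 2*(-5) = -10)
l(v) = 4*v**2 (l(v) = (2*v)*(2*v) = 4*v**2)
l(Y)*((-9 - X) + f) = (4*(-2)**2)*((-9 - 1*(-7)) - 10) = (4*4)*((-9 + 7) - 10) = 16*(-2 - 10) = 16*(-12) = -192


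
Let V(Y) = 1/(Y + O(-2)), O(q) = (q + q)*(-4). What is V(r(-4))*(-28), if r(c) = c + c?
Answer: -7/2 ≈ -3.5000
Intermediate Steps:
r(c) = 2*c
O(q) = -8*q (O(q) = (2*q)*(-4) = -8*q)
V(Y) = 1/(16 + Y) (V(Y) = 1/(Y - 8*(-2)) = 1/(Y + 16) = 1/(16 + Y))
V(r(-4))*(-28) = -28/(16 + 2*(-4)) = -28/(16 - 8) = -28/8 = (1/8)*(-28) = -7/2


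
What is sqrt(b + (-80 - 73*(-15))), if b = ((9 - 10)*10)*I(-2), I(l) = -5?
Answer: sqrt(1065) ≈ 32.634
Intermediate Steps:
b = 50 (b = ((9 - 10)*10)*(-5) = -1*10*(-5) = -10*(-5) = 50)
sqrt(b + (-80 - 73*(-15))) = sqrt(50 + (-80 - 73*(-15))) = sqrt(50 + (-80 + 1095)) = sqrt(50 + 1015) = sqrt(1065)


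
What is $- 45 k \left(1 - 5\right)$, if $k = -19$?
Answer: $-3420$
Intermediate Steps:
$- 45 k \left(1 - 5\right) = \left(-45\right) \left(-19\right) \left(1 - 5\right) = 855 \left(-4\right) = -3420$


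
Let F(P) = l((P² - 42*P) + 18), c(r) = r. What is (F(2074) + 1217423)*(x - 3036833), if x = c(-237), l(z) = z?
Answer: -16496784159630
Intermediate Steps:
x = -237
F(P) = 18 + P² - 42*P (F(P) = (P² - 42*P) + 18 = 18 + P² - 42*P)
(F(2074) + 1217423)*(x - 3036833) = ((18 + 2074² - 42*2074) + 1217423)*(-237 - 3036833) = ((18 + 4301476 - 87108) + 1217423)*(-3037070) = (4214386 + 1217423)*(-3037070) = 5431809*(-3037070) = -16496784159630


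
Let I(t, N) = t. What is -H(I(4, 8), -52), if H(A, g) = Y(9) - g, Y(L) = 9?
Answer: -61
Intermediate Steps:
H(A, g) = 9 - g
-H(I(4, 8), -52) = -(9 - 1*(-52)) = -(9 + 52) = -1*61 = -61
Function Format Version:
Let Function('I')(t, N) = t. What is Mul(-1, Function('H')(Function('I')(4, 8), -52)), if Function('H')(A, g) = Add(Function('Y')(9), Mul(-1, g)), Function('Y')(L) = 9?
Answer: -61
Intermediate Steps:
Function('H')(A, g) = Add(9, Mul(-1, g))
Mul(-1, Function('H')(Function('I')(4, 8), -52)) = Mul(-1, Add(9, Mul(-1, -52))) = Mul(-1, Add(9, 52)) = Mul(-1, 61) = -61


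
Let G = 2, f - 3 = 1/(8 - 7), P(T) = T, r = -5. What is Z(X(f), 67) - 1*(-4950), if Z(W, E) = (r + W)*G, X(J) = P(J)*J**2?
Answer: 5068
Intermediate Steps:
f = 4 (f = 3 + 1/(8 - 7) = 3 + 1/1 = 3 + 1 = 4)
X(J) = J**3 (X(J) = J*J**2 = J**3)
Z(W, E) = -10 + 2*W (Z(W, E) = (-5 + W)*2 = -10 + 2*W)
Z(X(f), 67) - 1*(-4950) = (-10 + 2*4**3) - 1*(-4950) = (-10 + 2*64) + 4950 = (-10 + 128) + 4950 = 118 + 4950 = 5068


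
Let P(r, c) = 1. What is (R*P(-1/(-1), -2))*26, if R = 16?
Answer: 416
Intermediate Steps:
(R*P(-1/(-1), -2))*26 = (16*1)*26 = 16*26 = 416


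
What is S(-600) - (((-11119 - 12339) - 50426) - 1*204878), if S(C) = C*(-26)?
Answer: 294362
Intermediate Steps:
S(C) = -26*C
S(-600) - (((-11119 - 12339) - 50426) - 1*204878) = -26*(-600) - (((-11119 - 12339) - 50426) - 1*204878) = 15600 - ((-23458 - 50426) - 204878) = 15600 - (-73884 - 204878) = 15600 - 1*(-278762) = 15600 + 278762 = 294362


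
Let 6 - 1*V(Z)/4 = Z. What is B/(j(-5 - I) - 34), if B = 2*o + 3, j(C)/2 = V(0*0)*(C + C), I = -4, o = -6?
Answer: 9/130 ≈ 0.069231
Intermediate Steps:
V(Z) = 24 - 4*Z
j(C) = 96*C (j(C) = 2*((24 - 0*0)*(C + C)) = 2*((24 - 4*0)*(2*C)) = 2*((24 + 0)*(2*C)) = 2*(24*(2*C)) = 2*(48*C) = 96*C)
B = -9 (B = 2*(-6) + 3 = -12 + 3 = -9)
B/(j(-5 - I) - 34) = -9/(96*(-5 - 1*(-4)) - 34) = -9/(96*(-5 + 4) - 34) = -9/(96*(-1) - 34) = -9/(-96 - 34) = -9/(-130) = -1/130*(-9) = 9/130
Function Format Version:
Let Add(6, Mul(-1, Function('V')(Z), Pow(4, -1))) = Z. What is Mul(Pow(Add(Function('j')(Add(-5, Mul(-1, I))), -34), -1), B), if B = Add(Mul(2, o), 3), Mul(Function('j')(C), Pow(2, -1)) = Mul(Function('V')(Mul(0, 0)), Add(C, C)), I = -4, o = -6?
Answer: Rational(9, 130) ≈ 0.069231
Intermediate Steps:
Function('V')(Z) = Add(24, Mul(-4, Z))
Function('j')(C) = Mul(96, C) (Function('j')(C) = Mul(2, Mul(Add(24, Mul(-4, Mul(0, 0))), Add(C, C))) = Mul(2, Mul(Add(24, Mul(-4, 0)), Mul(2, C))) = Mul(2, Mul(Add(24, 0), Mul(2, C))) = Mul(2, Mul(24, Mul(2, C))) = Mul(2, Mul(48, C)) = Mul(96, C))
B = -9 (B = Add(Mul(2, -6), 3) = Add(-12, 3) = -9)
Mul(Pow(Add(Function('j')(Add(-5, Mul(-1, I))), -34), -1), B) = Mul(Pow(Add(Mul(96, Add(-5, Mul(-1, -4))), -34), -1), -9) = Mul(Pow(Add(Mul(96, Add(-5, 4)), -34), -1), -9) = Mul(Pow(Add(Mul(96, -1), -34), -1), -9) = Mul(Pow(Add(-96, -34), -1), -9) = Mul(Pow(-130, -1), -9) = Mul(Rational(-1, 130), -9) = Rational(9, 130)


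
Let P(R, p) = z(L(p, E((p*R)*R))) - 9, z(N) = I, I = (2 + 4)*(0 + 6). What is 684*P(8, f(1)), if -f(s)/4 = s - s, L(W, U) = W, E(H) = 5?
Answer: 18468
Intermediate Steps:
I = 36 (I = 6*6 = 36)
z(N) = 36
f(s) = 0 (f(s) = -4*(s - s) = -4*0 = 0)
P(R, p) = 27 (P(R, p) = 36 - 9 = 27)
684*P(8, f(1)) = 684*27 = 18468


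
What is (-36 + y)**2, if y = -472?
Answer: 258064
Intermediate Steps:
(-36 + y)**2 = (-36 - 472)**2 = (-508)**2 = 258064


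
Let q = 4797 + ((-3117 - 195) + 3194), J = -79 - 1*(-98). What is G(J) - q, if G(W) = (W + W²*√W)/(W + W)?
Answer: -9357/2 + 19*√19/2 ≈ -4637.1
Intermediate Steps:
J = 19 (J = -79 + 98 = 19)
G(W) = (W + W^(5/2))/(2*W) (G(W) = (W + W^(5/2))/((2*W)) = (W + W^(5/2))*(1/(2*W)) = (W + W^(5/2))/(2*W))
q = 4679 (q = 4797 + (-3312 + 3194) = 4797 - 118 = 4679)
G(J) - q = (½ + 19^(3/2)/2) - 1*4679 = (½ + (19*√19)/2) - 4679 = (½ + 19*√19/2) - 4679 = -9357/2 + 19*√19/2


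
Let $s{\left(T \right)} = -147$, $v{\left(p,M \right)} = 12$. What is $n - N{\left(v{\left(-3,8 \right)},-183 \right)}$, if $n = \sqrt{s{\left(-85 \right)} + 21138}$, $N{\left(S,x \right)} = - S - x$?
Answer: $-171 + \sqrt{20991} \approx -26.117$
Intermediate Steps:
$n = \sqrt{20991}$ ($n = \sqrt{-147 + 21138} = \sqrt{20991} \approx 144.88$)
$n - N{\left(v{\left(-3,8 \right)},-183 \right)} = \sqrt{20991} - \left(\left(-1\right) 12 - -183\right) = \sqrt{20991} - \left(-12 + 183\right) = \sqrt{20991} - 171 = -171 + \sqrt{20991}$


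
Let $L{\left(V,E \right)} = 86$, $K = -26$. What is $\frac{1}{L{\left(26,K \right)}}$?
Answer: $\frac{1}{86} \approx 0.011628$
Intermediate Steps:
$\frac{1}{L{\left(26,K \right)}} = \frac{1}{86}$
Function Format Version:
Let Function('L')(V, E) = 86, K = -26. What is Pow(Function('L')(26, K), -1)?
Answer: Rational(1, 86) ≈ 0.011628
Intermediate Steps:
Pow(Function('L')(26, K), -1) = Pow(86, -1) = Rational(1, 86)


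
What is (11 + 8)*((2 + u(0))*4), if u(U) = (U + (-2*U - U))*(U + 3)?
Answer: 152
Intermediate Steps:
u(U) = -2*U*(3 + U) (u(U) = (U - 3*U)*(3 + U) = (-2*U)*(3 + U) = -2*U*(3 + U))
(11 + 8)*((2 + u(0))*4) = (11 + 8)*((2 - 2*0*(3 + 0))*4) = 19*((2 - 2*0*3)*4) = 19*((2 + 0)*4) = 19*(2*4) = 19*8 = 152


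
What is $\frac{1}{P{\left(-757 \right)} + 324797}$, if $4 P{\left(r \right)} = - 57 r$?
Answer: $\frac{4}{1342337} \approx 2.9799 \cdot 10^{-6}$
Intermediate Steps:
$P{\left(r \right)} = - \frac{57 r}{4}$ ($P{\left(r \right)} = \frac{\left(-57\right) r}{4} = - \frac{57 r}{4}$)
$\frac{1}{P{\left(-757 \right)} + 324797} = \frac{1}{\left(- \frac{57}{4}\right) \left(-757\right) + 324797} = \frac{1}{\frac{43149}{4} + 324797} = \frac{1}{\frac{1342337}{4}} = \frac{4}{1342337}$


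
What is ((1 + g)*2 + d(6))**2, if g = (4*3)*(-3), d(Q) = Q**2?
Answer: 1156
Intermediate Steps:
g = -36 (g = 12*(-3) = -36)
((1 + g)*2 + d(6))**2 = ((1 - 36)*2 + 6**2)**2 = (-35*2 + 36)**2 = (-70 + 36)**2 = (-34)**2 = 1156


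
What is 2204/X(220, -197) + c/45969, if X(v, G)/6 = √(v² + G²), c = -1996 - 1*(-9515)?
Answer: 7519/45969 + 1102*√87209/261627 ≈ 1.4074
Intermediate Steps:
c = 7519 (c = -1996 + 9515 = 7519)
X(v, G) = 6*√(G² + v²) (X(v, G) = 6*√(v² + G²) = 6*√(G² + v²))
2204/X(220, -197) + c/45969 = 2204/((6*√((-197)² + 220²))) + 7519/45969 = 2204/((6*√(38809 + 48400))) + 7519*(1/45969) = 2204/((6*√87209)) + 7519/45969 = 2204*(√87209/523254) + 7519/45969 = 1102*√87209/261627 + 7519/45969 = 7519/45969 + 1102*√87209/261627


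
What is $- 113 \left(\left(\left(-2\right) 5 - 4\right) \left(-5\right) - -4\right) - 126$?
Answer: $-8488$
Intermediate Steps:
$- 113 \left(\left(\left(-2\right) 5 - 4\right) \left(-5\right) - -4\right) - 126 = - 113 \left(\left(-10 - 4\right) \left(-5\right) + 4\right) - 126 = - 113 \left(\left(-14\right) \left(-5\right) + 4\right) - 126 = - 113 \left(70 + 4\right) - 126 = \left(-113\right) 74 - 126 = -8362 - 126 = -8488$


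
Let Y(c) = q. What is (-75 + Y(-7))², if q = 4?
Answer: 5041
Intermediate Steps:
Y(c) = 4
(-75 + Y(-7))² = (-75 + 4)² = (-71)² = 5041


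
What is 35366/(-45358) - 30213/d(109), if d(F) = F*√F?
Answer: -17683/22679 - 30213*√109/11881 ≈ -27.329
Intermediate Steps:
d(F) = F^(3/2)
35366/(-45358) - 30213/d(109) = 35366/(-45358) - 30213*√109/11881 = 35366*(-1/45358) - 30213*√109/11881 = -17683/22679 - 30213*√109/11881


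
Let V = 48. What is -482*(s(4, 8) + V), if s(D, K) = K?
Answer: -26992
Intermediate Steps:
-482*(s(4, 8) + V) = -482*(8 + 48) = -482*56 = -26992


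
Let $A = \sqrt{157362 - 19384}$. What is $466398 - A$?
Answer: $466398 - \sqrt{137978} \approx 4.6603 \cdot 10^{5}$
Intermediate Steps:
$A = \sqrt{137978} \approx 371.45$
$466398 - A = 466398 - \sqrt{137978}$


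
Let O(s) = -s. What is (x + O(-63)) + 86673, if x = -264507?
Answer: -177771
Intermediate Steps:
(x + O(-63)) + 86673 = (-264507 - 1*(-63)) + 86673 = (-264507 + 63) + 86673 = -264444 + 86673 = -177771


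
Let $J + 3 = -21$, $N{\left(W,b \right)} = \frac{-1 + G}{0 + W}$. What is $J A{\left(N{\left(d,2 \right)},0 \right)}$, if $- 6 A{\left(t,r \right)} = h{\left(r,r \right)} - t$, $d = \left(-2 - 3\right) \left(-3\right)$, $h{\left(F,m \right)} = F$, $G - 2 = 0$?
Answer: $- \frac{4}{15} \approx -0.26667$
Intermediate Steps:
$G = 2$ ($G = 2 + 0 = 2$)
$d = 15$ ($d = \left(-5\right) \left(-3\right) = 15$)
$N{\left(W,b \right)} = \frac{1}{W}$ ($N{\left(W,b \right)} = \frac{-1 + 2}{0 + W} = 1 \frac{1}{W} = \frac{1}{W}$)
$J = -24$ ($J = -3 - 21 = -24$)
$A{\left(t,r \right)} = - \frac{r}{6} + \frac{t}{6}$ ($A{\left(t,r \right)} = - \frac{r - t}{6} = - \frac{r}{6} + \frac{t}{6}$)
$J A{\left(N{\left(d,2 \right)},0 \right)} = - 24 \left(\left(- \frac{1}{6}\right) 0 + \frac{1}{6 \cdot 15}\right) = - 24 \left(0 + \frac{1}{6} \cdot \frac{1}{15}\right) = - 24 \left(0 + \frac{1}{90}\right) = \left(-24\right) \frac{1}{90} = - \frac{4}{15}$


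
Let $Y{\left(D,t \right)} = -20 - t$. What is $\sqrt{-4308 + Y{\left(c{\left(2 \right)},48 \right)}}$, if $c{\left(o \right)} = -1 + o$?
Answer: $2 i \sqrt{1094} \approx 66.151 i$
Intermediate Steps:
$\sqrt{-4308 + Y{\left(c{\left(2 \right)},48 \right)}} = \sqrt{-4308 - 68} = \sqrt{-4376} = 2 i \sqrt{1094}$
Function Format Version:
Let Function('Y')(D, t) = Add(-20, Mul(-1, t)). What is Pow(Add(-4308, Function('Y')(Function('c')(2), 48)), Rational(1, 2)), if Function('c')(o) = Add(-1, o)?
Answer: Mul(2, I, Pow(1094, Rational(1, 2))) ≈ Mul(66.151, I)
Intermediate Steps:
Pow(Add(-4308, Function('Y')(Function('c')(2), 48)), Rational(1, 2)) = Pow(Add(-4308, Add(-20, Mul(-1, 48))), Rational(1, 2)) = Pow(Add(-4308, Add(-20, -48)), Rational(1, 2)) = Pow(Add(-4308, -68), Rational(1, 2)) = Pow(-4376, Rational(1, 2)) = Mul(2, I, Pow(1094, Rational(1, 2)))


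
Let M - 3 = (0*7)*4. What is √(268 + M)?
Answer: √271 ≈ 16.462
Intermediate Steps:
M = 3 (M = 3 + (0*7)*4 = 3 + 0*4 = 3 + 0 = 3)
√(268 + M) = √(268 + 3) = √271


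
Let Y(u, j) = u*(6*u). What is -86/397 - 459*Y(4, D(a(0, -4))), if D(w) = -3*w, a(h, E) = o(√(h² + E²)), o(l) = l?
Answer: -17493494/397 ≈ -44064.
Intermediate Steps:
a(h, E) = √(E² + h²) (a(h, E) = √(h² + E²) = √(E² + h²))
Y(u, j) = 6*u²
-86/397 - 459*Y(4, D(a(0, -4))) = -86/397 - 2754*4² = -86*1/397 - 2754*16 = -86/397 - 459*96 = -86/397 - 44064 = -17493494/397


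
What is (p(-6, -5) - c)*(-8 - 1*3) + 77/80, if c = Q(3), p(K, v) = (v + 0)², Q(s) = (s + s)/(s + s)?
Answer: -21043/80 ≈ -263.04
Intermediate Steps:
Q(s) = 1 (Q(s) = (2*s)/((2*s)) = (2*s)*(1/(2*s)) = 1)
p(K, v) = v²
c = 1
(p(-6, -5) - c)*(-8 - 1*3) + 77/80 = ((-5)² - 1*1)*(-8 - 1*3) + 77/80 = (25 - 1)*(-8 - 3) + 77*(1/80) = 24*(-11) + 77/80 = -264 + 77/80 = -21043/80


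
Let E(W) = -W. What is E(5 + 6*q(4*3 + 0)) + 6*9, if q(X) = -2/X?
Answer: 50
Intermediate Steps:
E(5 + 6*q(4*3 + 0)) + 6*9 = -(5 + 6*(-2/(4*3 + 0))) + 6*9 = -(5 + 6*(-2/(12 + 0))) + 54 = -(5 + 6*(-2/12)) + 54 = -(5 + 6*(-2*1/12)) + 54 = -(5 + 6*(-⅙)) + 54 = -(5 - 1) + 54 = -1*4 + 54 = -4 + 54 = 50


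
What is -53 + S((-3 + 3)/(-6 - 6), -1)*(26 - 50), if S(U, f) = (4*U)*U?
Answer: -53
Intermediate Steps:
S(U, f) = 4*U²
-53 + S((-3 + 3)/(-6 - 6), -1)*(26 - 50) = -53 + (4*((-3 + 3)/(-6 - 6))²)*(26 - 50) = -53 + (4*(0/(-12))²)*(-24) = -53 + (4*(0*(-1/12))²)*(-24) = -53 + (4*0²)*(-24) = -53 + (4*0)*(-24) = -53 + 0*(-24) = -53 + 0 = -53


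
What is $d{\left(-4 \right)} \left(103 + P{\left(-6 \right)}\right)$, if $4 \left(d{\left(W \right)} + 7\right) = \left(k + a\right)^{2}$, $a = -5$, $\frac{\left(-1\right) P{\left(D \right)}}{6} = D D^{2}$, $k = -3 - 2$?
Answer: $25182$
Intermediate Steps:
$k = -5$
$P{\left(D \right)} = - 6 D^{3}$ ($P{\left(D \right)} = - 6 D D^{2} = - 6 D^{3}$)
$d{\left(W \right)} = 18$ ($d{\left(W \right)} = -7 + \frac{\left(-5 - 5\right)^{2}}{4} = -7 + \frac{\left(-10\right)^{2}}{4} = -7 + \frac{1}{4} \cdot 100 = -7 + 25 = 18$)
$d{\left(-4 \right)} \left(103 + P{\left(-6 \right)}\right) = 18 \left(103 - 6 \left(-6\right)^{3}\right) = 18 \left(103 - -1296\right) = 18 \left(103 + 1296\right) = 18 \cdot 1399 = 25182$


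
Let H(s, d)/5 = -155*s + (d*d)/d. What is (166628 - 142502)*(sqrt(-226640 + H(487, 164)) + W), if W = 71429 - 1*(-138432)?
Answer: 5063106486 + 24126*I*sqrt(603245) ≈ 5.0631e+9 + 1.8738e+7*I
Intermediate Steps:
W = 209861 (W = 71429 + 138432 = 209861)
H(s, d) = -775*s + 5*d (H(s, d) = 5*(-155*s + (d*d)/d) = 5*(-155*s + d**2/d) = 5*(-155*s + d) = 5*(d - 155*s) = -775*s + 5*d)
(166628 - 142502)*(sqrt(-226640 + H(487, 164)) + W) = (166628 - 142502)*(sqrt(-226640 + (-775*487 + 5*164)) + 209861) = 24126*(sqrt(-226640 + (-377425 + 820)) + 209861) = 24126*(sqrt(-226640 - 376605) + 209861) = 24126*(sqrt(-603245) + 209861) = 24126*(I*sqrt(603245) + 209861) = 24126*(209861 + I*sqrt(603245)) = 5063106486 + 24126*I*sqrt(603245)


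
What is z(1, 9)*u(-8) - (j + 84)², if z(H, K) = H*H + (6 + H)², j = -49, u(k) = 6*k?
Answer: -3625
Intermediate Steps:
z(H, K) = H² + (6 + H)²
z(1, 9)*u(-8) - (j + 84)² = (1² + (6 + 1)²)*(6*(-8)) - (-49 + 84)² = (1 + 7²)*(-48) - 1*35² = (1 + 49)*(-48) - 1*1225 = 50*(-48) - 1225 = -2400 - 1225 = -3625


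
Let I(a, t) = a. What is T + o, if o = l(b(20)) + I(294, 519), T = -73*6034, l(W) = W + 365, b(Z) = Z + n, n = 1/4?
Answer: -1759211/4 ≈ -4.3980e+5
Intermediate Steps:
n = ¼ ≈ 0.25000
b(Z) = ¼ + Z (b(Z) = Z + ¼ = ¼ + Z)
l(W) = 365 + W
T = -440482
o = 2717/4 (o = (365 + (¼ + 20)) + 294 = (365 + 81/4) + 294 = 1541/4 + 294 = 2717/4 ≈ 679.25)
T + o = -440482 + 2717/4 = -1759211/4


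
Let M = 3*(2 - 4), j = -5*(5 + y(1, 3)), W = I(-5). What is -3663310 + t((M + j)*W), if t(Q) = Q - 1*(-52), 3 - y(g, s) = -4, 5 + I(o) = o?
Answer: -3662598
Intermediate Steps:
I(o) = -5 + o
y(g, s) = 7 (y(g, s) = 3 - 1*(-4) = 3 + 4 = 7)
W = -10 (W = -5 - 5 = -10)
j = -60 (j = -5*(5 + 7) = -5*12 = -60)
M = -6 (M = 3*(-2) = -6)
t(Q) = 52 + Q (t(Q) = Q + 52 = 52 + Q)
-3663310 + t((M + j)*W) = -3663310 + (52 + (-6 - 60)*(-10)) = -3663310 + (52 - 66*(-10)) = -3663310 + (52 + 660) = -3663310 + 712 = -3662598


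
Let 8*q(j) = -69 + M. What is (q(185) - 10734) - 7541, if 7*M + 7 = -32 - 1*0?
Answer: -511961/28 ≈ -18284.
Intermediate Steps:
M = -39/7 (M = -1 + (-32 - 1*0)/7 = -1 + (-32 + 0)/7 = -1 + (⅐)*(-32) = -1 - 32/7 = -39/7 ≈ -5.5714)
q(j) = -261/28 (q(j) = (-69 - 39/7)/8 = (⅛)*(-522/7) = -261/28)
(q(185) - 10734) - 7541 = (-261/28 - 10734) - 7541 = -300813/28 - 7541 = -511961/28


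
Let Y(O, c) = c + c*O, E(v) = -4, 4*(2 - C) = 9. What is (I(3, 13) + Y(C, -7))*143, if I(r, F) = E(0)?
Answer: -5291/4 ≈ -1322.8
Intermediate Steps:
C = -¼ (C = 2 - ¼*9 = 2 - 9/4 = -¼ ≈ -0.25000)
Y(O, c) = c + O*c
I(r, F) = -4
(I(3, 13) + Y(C, -7))*143 = (-4 - 7*(1 - ¼))*143 = (-4 - 7*¾)*143 = (-4 - 21/4)*143 = -37/4*143 = -5291/4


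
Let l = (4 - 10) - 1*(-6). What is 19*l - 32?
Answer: -32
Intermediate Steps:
l = 0 (l = -6 + 6 = 0)
19*l - 32 = 19*0 - 32 = 0 - 32 = -32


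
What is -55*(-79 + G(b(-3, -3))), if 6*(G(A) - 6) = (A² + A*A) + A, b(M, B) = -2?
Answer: 3960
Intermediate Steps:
G(A) = 6 + A²/3 + A/6 (G(A) = 6 + ((A² + A*A) + A)/6 = 6 + ((A² + A²) + A)/6 = 6 + (2*A² + A)/6 = 6 + (A + 2*A²)/6 = 6 + (A²/3 + A/6) = 6 + A²/3 + A/6)
-55*(-79 + G(b(-3, -3))) = -55*(-79 + (6 + (⅓)*(-2)² + (⅙)*(-2))) = -55*(-79 + (6 + (⅓)*4 - ⅓)) = -55*(-79 + (6 + 4/3 - ⅓)) = -55*(-79 + 7) = -55*(-72) = 3960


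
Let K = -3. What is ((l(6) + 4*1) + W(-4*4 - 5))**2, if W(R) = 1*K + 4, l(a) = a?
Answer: 121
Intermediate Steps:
W(R) = 1 (W(R) = 1*(-3) + 4 = -3 + 4 = 1)
((l(6) + 4*1) + W(-4*4 - 5))**2 = ((6 + 4*1) + 1)**2 = ((6 + 4) + 1)**2 = (10 + 1)**2 = 11**2 = 121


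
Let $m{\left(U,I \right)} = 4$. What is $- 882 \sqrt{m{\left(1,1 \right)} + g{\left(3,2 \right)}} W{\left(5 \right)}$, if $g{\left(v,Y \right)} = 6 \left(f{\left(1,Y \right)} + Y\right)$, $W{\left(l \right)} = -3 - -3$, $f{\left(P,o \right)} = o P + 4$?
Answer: $0$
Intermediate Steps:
$f{\left(P,o \right)} = 4 + P o$ ($f{\left(P,o \right)} = P o + 4 = 4 + P o$)
$W{\left(l \right)} = 0$ ($W{\left(l \right)} = -3 + 3 = 0$)
$g{\left(v,Y \right)} = 24 + 12 Y$ ($g{\left(v,Y \right)} = 6 \left(\left(4 + 1 Y\right) + Y\right) = 6 \left(\left(4 + Y\right) + Y\right) = 6 \left(4 + 2 Y\right) = 24 + 12 Y$)
$- 882 \sqrt{m{\left(1,1 \right)} + g{\left(3,2 \right)}} W{\left(5 \right)} = - 882 \sqrt{4 + \left(24 + 12 \cdot 2\right)} 0 = - 882 \sqrt{4 + \left(24 + 24\right)} 0 = - 882 \sqrt{4 + 48} \cdot 0 = - 882 \sqrt{52} \cdot 0 = - 882 \cdot 2 \sqrt{13} \cdot 0 = \left(-882\right) 0 = 0$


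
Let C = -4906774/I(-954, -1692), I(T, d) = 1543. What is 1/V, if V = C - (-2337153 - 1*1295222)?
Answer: 1543/5599847851 ≈ 2.7554e-7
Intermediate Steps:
C = -4906774/1543 ≈ -3180.0
V = 5599847851/1543 (V = -4906774/1543 - (-2337153 - 1*1295222) = -4906774/1543 - (-2337153 - 1295222) = -4906774/1543 - 1*(-3632375) = -4906774/1543 + 3632375 = 5599847851/1543 ≈ 3.6292e+6)
1/V = 1/(5599847851/1543) = 1543/5599847851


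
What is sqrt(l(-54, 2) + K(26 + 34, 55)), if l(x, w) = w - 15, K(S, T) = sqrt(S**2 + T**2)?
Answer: sqrt(-13 + 5*sqrt(265)) ≈ 8.2701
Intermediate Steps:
l(x, w) = -15 + w
sqrt(l(-54, 2) + K(26 + 34, 55)) = sqrt((-15 + 2) + sqrt((26 + 34)**2 + 55**2)) = sqrt(-13 + sqrt(60**2 + 3025)) = sqrt(-13 + sqrt(3600 + 3025)) = sqrt(-13 + sqrt(6625)) = sqrt(-13 + 5*sqrt(265))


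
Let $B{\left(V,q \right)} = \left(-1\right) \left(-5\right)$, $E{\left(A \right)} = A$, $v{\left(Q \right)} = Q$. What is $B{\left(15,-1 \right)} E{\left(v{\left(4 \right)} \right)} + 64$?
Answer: $84$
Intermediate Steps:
$B{\left(V,q \right)} = 5$
$B{\left(15,-1 \right)} E{\left(v{\left(4 \right)} \right)} + 64 = 5 \cdot 4 + 64 = 20 + 64 = 84$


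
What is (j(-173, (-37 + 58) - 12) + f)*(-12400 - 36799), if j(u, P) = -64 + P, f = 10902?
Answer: -533661553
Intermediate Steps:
(j(-173, (-37 + 58) - 12) + f)*(-12400 - 36799) = ((-64 + ((-37 + 58) - 12)) + 10902)*(-12400 - 36799) = ((-64 + (21 - 12)) + 10902)*(-49199) = ((-64 + 9) + 10902)*(-49199) = (-55 + 10902)*(-49199) = 10847*(-49199) = -533661553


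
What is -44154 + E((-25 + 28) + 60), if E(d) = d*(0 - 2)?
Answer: -44280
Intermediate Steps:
E(d) = -2*d (E(d) = d*(-2) = -2*d)
-44154 + E((-25 + 28) + 60) = -44154 - 2*((-25 + 28) + 60) = -44154 - 2*(3 + 60) = -44154 - 2*63 = -44154 - 126 = -44280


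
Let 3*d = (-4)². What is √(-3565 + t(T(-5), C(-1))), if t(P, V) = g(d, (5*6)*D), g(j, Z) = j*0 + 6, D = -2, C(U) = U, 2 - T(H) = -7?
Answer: I*√3559 ≈ 59.657*I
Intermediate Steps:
T(H) = 9 (T(H) = 2 - 1*(-7) = 2 + 7 = 9)
d = 16/3 (d = (⅓)*(-4)² = (⅓)*16 = 16/3 ≈ 5.3333)
g(j, Z) = 6 (g(j, Z) = 0 + 6 = 6)
t(P, V) = 6
√(-3565 + t(T(-5), C(-1))) = √(-3565 + 6) = √(-3559) = I*√3559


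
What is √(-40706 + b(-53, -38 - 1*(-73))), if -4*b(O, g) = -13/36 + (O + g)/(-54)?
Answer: I*√5861663/12 ≈ 201.76*I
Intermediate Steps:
b(O, g) = 13/144 + O/216 + g/216 (b(O, g) = -(-13/36 + (O + g)/(-54))/4 = -(-13*1/36 + (O + g)*(-1/54))/4 = -(-13/36 + (-O/54 - g/54))/4 = -(-13/36 - O/54 - g/54)/4 = 13/144 + O/216 + g/216)
√(-40706 + b(-53, -38 - 1*(-73))) = √(-40706 + (13/144 + (1/216)*(-53) + (-38 - 1*(-73))/216)) = √(-40706 + (13/144 - 53/216 + (-38 + 73)/216)) = √(-40706 + (13/144 - 53/216 + (1/216)*35)) = √(-40706 + (13/144 - 53/216 + 35/216)) = √(-40706 + 1/144) = √(-5861663/144) = I*√5861663/12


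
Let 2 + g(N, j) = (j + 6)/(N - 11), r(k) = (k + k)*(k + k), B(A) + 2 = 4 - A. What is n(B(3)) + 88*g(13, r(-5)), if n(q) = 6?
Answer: 4494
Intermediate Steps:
B(A) = 2 - A (B(A) = -2 + (4 - A) = 2 - A)
r(k) = 4*k**2 (r(k) = (2*k)*(2*k) = 4*k**2)
g(N, j) = -2 + (6 + j)/(-11 + N) (g(N, j) = -2 + (j + 6)/(N - 11) = -2 + (6 + j)/(-11 + N))
n(B(3)) + 88*g(13, r(-5)) = 6 + 88*((28 + 4*(-5)**2 - 2*13)/(-11 + 13)) = 6 + 88*((28 + 4*25 - 26)/2) = 6 + 88*((28 + 100 - 26)/2) = 6 + 88*((1/2)*102) = 6 + 88*51 = 6 + 4488 = 4494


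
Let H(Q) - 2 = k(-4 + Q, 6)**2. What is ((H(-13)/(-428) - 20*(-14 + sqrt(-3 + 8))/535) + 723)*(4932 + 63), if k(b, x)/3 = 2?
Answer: 773300925/214 - 19980*sqrt(5)/107 ≈ 3.6131e+6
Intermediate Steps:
k(b, x) = 6 (k(b, x) = 3*2 = 6)
H(Q) = 38 (H(Q) = 2 + 6**2 = 2 + 36 = 38)
((H(-13)/(-428) - 20*(-14 + sqrt(-3 + 8))/535) + 723)*(4932 + 63) = ((38/(-428) - 20*(-14 + sqrt(-3 + 8))/535) + 723)*(4932 + 63) = ((38*(-1/428) - 20*(-14 + sqrt(5))*(1/535)) + 723)*4995 = ((-19/214 + (280 - 20*sqrt(5))*(1/535)) + 723)*4995 = ((-19/214 + (56/107 - 4*sqrt(5)/107)) + 723)*4995 = ((93/214 - 4*sqrt(5)/107) + 723)*4995 = (154815/214 - 4*sqrt(5)/107)*4995 = 773300925/214 - 19980*sqrt(5)/107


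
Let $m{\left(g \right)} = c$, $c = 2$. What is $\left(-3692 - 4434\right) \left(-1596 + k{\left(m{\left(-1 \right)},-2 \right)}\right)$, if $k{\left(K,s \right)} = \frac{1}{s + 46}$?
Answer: $\frac{285316049}{22} \approx 1.2969 \cdot 10^{7}$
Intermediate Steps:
$m{\left(g \right)} = 2$
$k{\left(K,s \right)} = \frac{1}{46 + s}$
$\left(-3692 - 4434\right) \left(-1596 + k{\left(m{\left(-1 \right)},-2 \right)}\right) = \left(-3692 - 4434\right) \left(-1596 + \frac{1}{46 - 2}\right) = - 8126 \left(-1596 + \frac{1}{44}\right) = \left(-8126\right) \left(- \frac{70223}{44}\right) = \frac{285316049}{22}$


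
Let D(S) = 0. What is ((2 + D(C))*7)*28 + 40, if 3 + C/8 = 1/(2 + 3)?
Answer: 432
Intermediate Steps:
C = -112/5 (C = -24 + 8/(2 + 3) = -24 + 8/5 = -112/5 ≈ -22.400)
((2 + D(C))*7)*28 + 40 = ((2 + 0)*7)*28 + 40 = (2*7)*28 + 40 = 14*28 + 40 = 392 + 40 = 432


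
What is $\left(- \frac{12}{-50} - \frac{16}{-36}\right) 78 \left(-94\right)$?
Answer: $- \frac{376376}{75} \approx -5018.3$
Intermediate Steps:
$\left(- \frac{12}{-50} - \frac{16}{-36}\right) 78 \left(-94\right) = \left(\left(-12\right) \left(- \frac{1}{50}\right) - - \frac{4}{9}\right) 78 \left(-94\right) = \left(\frac{6}{25} + \frac{4}{9}\right) 78 \left(-94\right) = \frac{154}{225} \cdot 78 \left(-94\right) = \frac{4004}{75} \left(-94\right) = - \frac{376376}{75}$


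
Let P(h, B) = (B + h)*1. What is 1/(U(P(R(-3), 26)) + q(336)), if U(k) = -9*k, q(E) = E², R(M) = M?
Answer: 1/112689 ≈ 8.8740e-6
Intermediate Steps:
P(h, B) = B + h
1/(U(P(R(-3), 26)) + q(336)) = 1/(-9*(26 - 3) + 336²) = 1/(-9*23 + 112896) = 1/(-207 + 112896) = 1/112689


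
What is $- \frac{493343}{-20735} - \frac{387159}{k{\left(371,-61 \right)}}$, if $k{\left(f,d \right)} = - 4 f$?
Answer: $\frac{8759862877}{30770740} \approx 284.68$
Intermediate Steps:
$- \frac{493343}{-20735} - \frac{387159}{k{\left(371,-61 \right)}} = - \frac{493343}{-20735} - \frac{387159}{\left(-4\right) 371} = \left(-493343\right) \left(- \frac{1}{20735}\right) - \frac{387159}{-1484} = \frac{493343}{20735} - - \frac{387159}{1484} = \frac{493343}{20735} + \frac{387159}{1484} = \frac{8759862877}{30770740}$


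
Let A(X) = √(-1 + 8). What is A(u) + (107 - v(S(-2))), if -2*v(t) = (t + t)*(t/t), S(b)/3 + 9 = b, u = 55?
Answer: 74 + √7 ≈ 76.646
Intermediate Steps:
S(b) = -27 + 3*b
v(t) = -t (v(t) = -(t + t)*t/t/2 = -2*t/2 = -t)
A(X) = √7
A(u) + (107 - v(S(-2))) = √7 + (107 - (-1)*(-27 + 3*(-2))) = √7 + (107 - (-1)*(-27 - 6)) = √7 + (107 - (-1)*(-33)) = √7 + (107 - 1*33) = √7 + (107 - 33) = √7 + 74 = 74 + √7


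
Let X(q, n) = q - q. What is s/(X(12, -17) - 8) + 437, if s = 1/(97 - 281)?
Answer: 643265/1472 ≈ 437.00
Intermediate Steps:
X(q, n) = 0
s = -1/184 (s = 1/(-184) = -1/184 ≈ -0.0054348)
s/(X(12, -17) - 8) + 437 = -1/184/(0 - 8) + 437 = -1/184/(-8) + 437 = -⅛*(-1/184) + 437 = 1/1472 + 437 = 643265/1472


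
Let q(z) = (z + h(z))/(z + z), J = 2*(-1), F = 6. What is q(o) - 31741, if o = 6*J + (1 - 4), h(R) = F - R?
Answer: -158706/5 ≈ -31741.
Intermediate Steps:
h(R) = 6 - R
J = -2
o = -15 (o = 6*(-2) + (1 - 4) = -12 - 3 = -15)
q(z) = 3/z (q(z) = (z + (6 - z))/(z + z) = 6/((2*z)) = 6*(1/(2*z)) = 3/z)
q(o) - 31741 = 3/(-15) - 31741 = 3*(-1/15) - 31741 = -1/5 - 31741 = -158706/5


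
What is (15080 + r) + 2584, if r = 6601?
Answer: 24265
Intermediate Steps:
(15080 + r) + 2584 = (15080 + 6601) + 2584 = 21681 + 2584 = 24265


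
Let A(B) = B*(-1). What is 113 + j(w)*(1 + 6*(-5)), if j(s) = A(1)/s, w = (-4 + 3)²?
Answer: 142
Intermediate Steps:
A(B) = -B
w = 1 (w = (-1)² = 1)
j(s) = -1/s (j(s) = (-1*1)/s = -1/s)
113 + j(w)*(1 + 6*(-5)) = 113 + (-1/1)*(1 + 6*(-5)) = 113 + (-1*1)*(1 - 30) = 113 - 1*(-29) = 113 + 29 = 142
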